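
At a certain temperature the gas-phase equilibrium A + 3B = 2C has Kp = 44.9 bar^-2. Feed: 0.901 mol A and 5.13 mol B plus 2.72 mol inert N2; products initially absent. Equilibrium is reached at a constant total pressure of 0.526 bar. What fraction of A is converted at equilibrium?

X = 0.729

Basis: 0.901 mol A initially; let X = conversion of A. Extent ξ = 0.901X.
At extent ξ: n_A = 0.901 − 0.901X; n_B = 5.13 − 2.7X; n_C = 1.8X; n_I = 2.72 (inert).
n_T = Σnᵢ = 8.75 − 1.8X.
Mole fractions y_i = n_i/n_T; Kp = p_C^2 / (p_A p_B^3) with p_i = y_i·P.
Setting this equal to 44.9 bar^-2 and taking the physical root (0 < X < 1) gives X = 0.729.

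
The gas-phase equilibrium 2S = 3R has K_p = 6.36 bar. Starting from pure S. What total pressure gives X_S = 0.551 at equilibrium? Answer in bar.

P = 2.9 bar

Take 1 mol S as basis and let X be its fractional conversion, so ξ = 0.5X.
Species balance: n_S = 1 − X; n_R = 1.5X.
Summing: n_T = 1 + 0.5X.
K_p = p_R^3 / (p_S^2) with p_i = (n_i/n_T)·P.
At X = 0.551: the mole-fraction product g(X) = Π y_i^ν_i = 2.196. Since K_p = g(X)·P^{1}, P = (K_p/g)^(1/1) = (6.36/2.196)^(1/1) = 2.9 bar.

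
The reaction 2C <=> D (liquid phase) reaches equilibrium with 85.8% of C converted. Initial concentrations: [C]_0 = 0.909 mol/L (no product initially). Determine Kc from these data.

Kc = 23.4 L/mol

Let X = conversion of C.
Concentrations: [C] = 0.909 − 0.909X; [D] = 0.455X.
At X = 0.858: [C] = 0.129, [D] = 0.39.
Kc = [D] / ([C]^2) = 23.4 L/mol.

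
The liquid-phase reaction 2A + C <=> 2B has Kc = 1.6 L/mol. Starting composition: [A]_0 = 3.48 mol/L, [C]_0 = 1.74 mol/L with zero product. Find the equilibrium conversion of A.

X = 0.533

Let X = conversion of A; extent ξ = 3.48X/2 mol/L.
Concentrations: [A] = 3.48 − 3.48X; [C] = 1.74 − 1.74X; [B] = 3.48X.
Kc = [B]^2 / ([A]^2 [C]).
Setting equal to 1.6 and solving for X on (0,1) gives X = 0.533.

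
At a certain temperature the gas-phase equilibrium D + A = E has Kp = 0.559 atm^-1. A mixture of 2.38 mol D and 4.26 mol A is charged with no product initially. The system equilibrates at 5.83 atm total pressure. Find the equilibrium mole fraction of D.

y_D = 0.169

Let X = conversion of D (basis 2.38 mol D); extent of reaction ξ = 2.38X.
Species balance: n_D = 2.38 − 2.38X; n_A = 4.26 − 2.38X; n_E = 2.38X.
Summing: n_T = 6.64 − 2.38X.
Mole fractions y_i = n_i/n_T; Kp = p_E / (p_D p_A) with p_i = y_i·P.
Equating to 0.559 atm^-1 and solving on 0 < X < 1: X = 0.636.
Then n_D = 0.867, n_T = 5.13, so y_D = 0.169.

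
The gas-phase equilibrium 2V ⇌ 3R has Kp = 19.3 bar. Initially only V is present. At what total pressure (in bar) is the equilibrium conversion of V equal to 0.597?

Let X = conversion of V (basis 1 mol V); extent of reaction ξ = 0.5X.
Species balance: n_V = 1 − X; n_R = 1.5X.
Summing: n_T = 1 + 0.5X.
Kp = p_R^3 / (p_V^2) with p_i = (n_i/n_T)·P.
At X = 0.597: the mole-fraction product g(X) = Π y_i^ν_i = 3.405. Since Kp = g(X)·P^{1}, P = (Kp/g)^(1/1) = (19.3/3.405)^(1/1) = 5.67 bar.

P = 5.67 bar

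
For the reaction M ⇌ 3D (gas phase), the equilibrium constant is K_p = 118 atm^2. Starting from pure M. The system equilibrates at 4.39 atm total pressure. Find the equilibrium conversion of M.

X = 0.722

Take 1 mol M as basis and let X be its fractional conversion, so ξ = X.
Species balance: n_M = 1 − X; n_D = 3X.
Summing: n_T = 1 + 2X.
y_i = n_i/n_T, p_i = y_i·P. K_p = p_D^3 / (p_M).
Equating to 118 atm^2 and solving on 0 < X < 1: X = 0.722.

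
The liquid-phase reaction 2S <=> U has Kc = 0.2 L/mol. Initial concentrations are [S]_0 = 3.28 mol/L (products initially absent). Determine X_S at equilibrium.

Let X = conversion of S; extent ξ = 3.28X/2 mol/L.
Concentrations: [S] = 3.28 − 3.28X; [U] = 1.64X.
Kc = [U] / ([S]^2).
This equals 0.2 at X = 0.429 (the root in 0 < X < 1).

X = 0.429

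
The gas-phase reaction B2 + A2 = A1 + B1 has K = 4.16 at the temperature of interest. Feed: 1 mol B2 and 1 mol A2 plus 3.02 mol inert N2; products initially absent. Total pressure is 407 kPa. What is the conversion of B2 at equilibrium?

Basis: 1 mol B2 initially; let X = conversion of B2. Extent ξ = X.
At extent ξ: n_B2 = 1 − X; n_A2 = 1 − X; n_A1 = X; n_B1 = X; n_I = 3.02 (inert).
Total moles n_T = 5.02 (Δν = 0, constant).
y_i = n_i/n_T, p_i = y_i·P. K = p_A1 p_B1 / (p_B2 p_A2).
Setting this equal to 4.16 and taking the physical root (0 < X < 1) gives X = 0.671.

X = 0.671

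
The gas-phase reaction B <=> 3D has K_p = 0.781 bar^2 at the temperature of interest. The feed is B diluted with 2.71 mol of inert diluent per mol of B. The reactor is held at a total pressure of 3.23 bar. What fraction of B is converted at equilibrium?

Let X = conversion of B (basis 1 mol B); extent of reaction ξ = X.
At extent ξ: n_B = 1 − X; n_D = 3X; n_I = 2.71 (inert).
Total moles n_T = 3.71 + 2X.
Mole fractions y_i = n_i/n_T; K_p = p_D^3 / (p_B) with p_i = y_i·P.
Equating to 0.781 bar^2 and solving on 0 < X < 1: X = 0.329.

X = 0.329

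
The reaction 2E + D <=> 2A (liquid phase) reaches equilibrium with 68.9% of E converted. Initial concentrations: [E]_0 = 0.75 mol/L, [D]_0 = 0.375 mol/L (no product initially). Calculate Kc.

Kc = 42.1 L/mol

Let X = conversion of E.
Concentrations: [E] = 0.75 − 0.75X; [D] = 0.375 − 0.375X; [A] = 0.75X.
At X = 0.689: [E] = 0.233, [D] = 0.117, [A] = 0.517.
Kc = [A]^2 / ([E]^2 [D]) = 42.1 L/mol.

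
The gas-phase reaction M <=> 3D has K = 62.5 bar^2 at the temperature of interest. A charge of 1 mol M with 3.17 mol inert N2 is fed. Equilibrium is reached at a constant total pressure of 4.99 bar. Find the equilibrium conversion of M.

Take 1 mol M as basis and let X be its fractional conversion, so ξ = X.
At extent ξ: n_M = 1 − X; n_D = 3X; n_I = 3.17 (inert).
Total moles n_T = 4.17 + 2X.
With p_i = (n_i/n_T)P, K = p_D^3 / (p_M).
Equating to 62.5 bar^2 and solving on 0 < X < 1: X = 0.823.

X = 0.823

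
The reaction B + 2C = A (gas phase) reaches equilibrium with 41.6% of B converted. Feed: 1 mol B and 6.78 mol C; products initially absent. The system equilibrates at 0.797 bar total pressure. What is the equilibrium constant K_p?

K_p = 1.53 bar^-2

Take 1 mol B as basis and let X be its fractional conversion, so ξ = X.
Moles: n_B = 1 − X; n_C = 6.78 − 2X; n_A = X.
Summing: n_T = 7.78 − 2X.
At X = 0.416: n_B = 0.584, n_C = 5.95, n_A = 0.416, n_T = 6.95.
p_i = (n_i/n_T)·P. K_p = p_A / (p_B p_C^2) = 1.53 bar^-2.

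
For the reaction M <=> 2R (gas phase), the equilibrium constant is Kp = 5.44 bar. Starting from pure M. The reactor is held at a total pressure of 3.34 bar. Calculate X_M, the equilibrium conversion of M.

X = 0.538

Let X = conversion of M (basis 1 mol M); extent of reaction ξ = X.
Species balance: n_M = 1 − X; n_R = 2X.
Summing: n_T = 1 + X.
With p_i = (n_i/n_T)P, Kp = p_R^2 / (p_M).
Substituting and setting equal to 5.44 bar gives a polynomial in X; the root in (0,1) is X = 0.538.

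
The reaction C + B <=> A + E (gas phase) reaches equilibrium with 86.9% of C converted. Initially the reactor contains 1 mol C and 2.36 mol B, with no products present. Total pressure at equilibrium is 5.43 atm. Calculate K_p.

Basis: 1 mol C initially; let X = conversion of C. Extent ξ = X.
Species balance: n_C = 1 − X; n_B = 2.36 − X; n_A = X; n_E = X.
Since Δν = 0, n_T = 3.36 throughout.
At X = 0.869: n_C = 0.131, n_B = 1.49, n_A = 0.869, n_E = 0.869, n_T = 3.36.
p_i = (n_i/n_T)·P. K_p = p_A p_E / (p_C p_B) = 3.87.

K_p = 3.87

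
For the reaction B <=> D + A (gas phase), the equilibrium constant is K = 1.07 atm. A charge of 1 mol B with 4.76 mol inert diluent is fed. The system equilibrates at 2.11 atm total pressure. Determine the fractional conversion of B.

X = 0.805

Let X = conversion of B (basis 1 mol B); extent of reaction ξ = X.
At extent ξ: n_B = 1 − X; n_D = X; n_A = X; n_I = 4.76 (inert).
n_T = Σnᵢ = 5.76 + X.
With p_i = (n_i/n_T)P, K = p_D p_A / (p_B).
Equating to 1.07 atm and solving on 0 < X < 1: X = 0.805.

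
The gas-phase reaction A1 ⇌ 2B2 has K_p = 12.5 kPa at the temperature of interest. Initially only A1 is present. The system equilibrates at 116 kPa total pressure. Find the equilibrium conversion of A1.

Take 1 mol A1 as basis and let X be its fractional conversion, so ξ = X.
Moles: n_A1 = 1 − X; n_B2 = 2X.
Total moles n_T = 1 + X.
y_i = n_i/n_T, p_i = y_i·P. K_p = p_B2^2 / (p_A1).
This yields a degree-2 equation in X; solving on (0,1), X = 0.162.

X = 0.162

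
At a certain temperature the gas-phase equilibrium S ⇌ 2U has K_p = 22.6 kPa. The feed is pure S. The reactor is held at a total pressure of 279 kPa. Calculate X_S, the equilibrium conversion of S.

Let X = conversion of S (basis 1 mol S); extent of reaction ξ = X.
Moles: n_S = 1 − X; n_U = 2X.
Total moles n_T = 1 + X.
y_i = n_i/n_T, p_i = y_i·P. K_p = p_U^2 / (p_S).
Setting this equal to 22.6 kPa and taking the physical root (0 < X < 1) gives X = 0.141.

X = 0.141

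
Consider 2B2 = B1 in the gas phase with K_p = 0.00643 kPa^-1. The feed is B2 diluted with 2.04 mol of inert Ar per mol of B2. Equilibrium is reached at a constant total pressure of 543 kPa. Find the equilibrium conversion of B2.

Take 1 mol B2 as basis and let X be its fractional conversion, so ξ = 0.5X.
At extent ξ: n_B2 = 1 − X; n_B1 = 0.5X; n_I = 2.04 (inert).
Summing: n_T = 3.04 − 0.5X.
y_i = n_i/n_T, p_i = y_i·P. K_p = p_B1 / (p_B2^2).
Substituting and setting equal to 0.00643 kPa^-1 gives a polynomial in X; the root in (0,1) is X = 0.538.

X = 0.538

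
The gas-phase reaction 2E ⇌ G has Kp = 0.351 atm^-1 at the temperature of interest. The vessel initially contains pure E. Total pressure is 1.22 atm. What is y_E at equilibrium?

y_E = 0.756

Let X = conversion of E (basis 1 mol E); extent of reaction ξ = 0.5X.
At extent ξ: n_E = 1 − X; n_G = 0.5X.
n_T = Σnᵢ = 1 − 0.5X.
y_i = n_i/n_T, p_i = y_i·P. Kp = p_G / (p_E^2).
Substituting and setting equal to 0.351 atm^-1 gives a polynomial in X; the root in (0,1) is X = 0.393.
Then n_E = 0.607, n_T = 0.804, so y_E = 0.756.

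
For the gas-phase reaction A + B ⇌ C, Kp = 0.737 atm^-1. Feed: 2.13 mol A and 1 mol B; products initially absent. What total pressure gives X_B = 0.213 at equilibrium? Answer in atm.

Basis: 1 mol B initially; let X = conversion of B. Extent ξ = X.
At extent ξ: n_A = 2.13 − X; n_B = 1 − X; n_C = X.
Summing: n_T = 3.13 − X.
Kp = p_C / (p_A p_B) with p_i = (n_i/n_T)·P.
At X = 0.213: the mole-fraction product g(X) = Π y_i^ν_i = 0.4118. Since Kp = g(X)·P^{-1}, P = (g/Kp)^(1/1) = (0.4118/0.737)^(1/1) = 0.559 atm.

P = 0.559 atm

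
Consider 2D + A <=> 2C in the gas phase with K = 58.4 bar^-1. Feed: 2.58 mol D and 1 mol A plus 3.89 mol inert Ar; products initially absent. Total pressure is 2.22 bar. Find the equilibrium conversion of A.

Basis: 1 mol A initially; let X = conversion of A. Extent ξ = X.
Moles: n_D = 2.58 − 2X; n_A = 1 − X; n_C = 2X; n_I = 3.89 (inert).
Total moles n_T = 7.47 − X.
With p_i = (n_i/n_T)P, K = p_C^2 / (p_D^2 p_A).
Setting this equal to 58.4 bar^-1 and taking the physical root (0 < X < 1) gives X = 0.832.

X = 0.832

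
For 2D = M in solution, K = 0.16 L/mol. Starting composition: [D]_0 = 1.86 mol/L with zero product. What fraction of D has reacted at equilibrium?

Let X = conversion of D; extent ξ = 1.86X/2 mol/L.
Concentrations: [D] = 1.86 − 1.86X; [M] = 0.93X.
K = [M] / ([D]^2).
This equals 0.16 at X = 0.295 (the root in 0 < X < 1).

X = 0.295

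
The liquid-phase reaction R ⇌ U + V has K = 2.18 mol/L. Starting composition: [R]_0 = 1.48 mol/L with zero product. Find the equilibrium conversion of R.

X = 0.683

Let X = conversion of R; extent ξ = 1.48·X mol/L.
Concentrations: [R] = 1.48 − 1.48X; [U] = 1.48X; [V] = 1.48X.
K = [U] [V] / ([R]).
Equating to 2.18 mol/L: the physical root is X = 0.683.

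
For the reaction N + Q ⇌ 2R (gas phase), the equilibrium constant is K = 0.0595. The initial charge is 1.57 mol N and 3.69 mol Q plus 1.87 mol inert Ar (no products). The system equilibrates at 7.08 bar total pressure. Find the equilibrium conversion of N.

X = 0.165

Let X = conversion of N (basis 1.57 mol N); extent of reaction ξ = 1.57X.
At extent ξ: n_N = 1.57 − 1.57X; n_Q = 3.69 − 1.57X; n_R = 3.14X; n_I = 1.87 (inert).
Since Δν = 0, n_T = 7.13 throughout.
Mole fractions y_i = n_i/n_T; K = p_R^2 / (p_N p_Q) with p_i = y_i·P.
Substituting and setting equal to 0.0595 gives a polynomial in X; the root in (0,1) is X = 0.165.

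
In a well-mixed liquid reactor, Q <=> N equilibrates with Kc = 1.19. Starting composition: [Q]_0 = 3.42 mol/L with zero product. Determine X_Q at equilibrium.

Let X = conversion of Q; extent ξ = 3.42·X mol/L.
Concentrations: [Q] = 3.42 − 3.42X; [N] = 3.42X.
Kc = [N] / ([Q]).
Solving Kc = 1.19 for X ∈ (0,1): X = 0.543.

X = 0.543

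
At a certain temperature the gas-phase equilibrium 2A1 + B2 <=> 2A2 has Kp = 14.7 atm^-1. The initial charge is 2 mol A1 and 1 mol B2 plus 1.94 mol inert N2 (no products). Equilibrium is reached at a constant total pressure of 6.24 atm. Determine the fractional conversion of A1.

Basis: 2 mol A1 initially; let X = conversion of A1. Extent ξ = X.
At extent ξ: n_A1 = 2 − 2X; n_B2 = 1 − X; n_A2 = 2X; n_I = 1.94 (inert).
Total moles n_T = 4.94 − X.
With p_i = (n_i/n_T)P, Kp = p_A2^2 / (p_A1^2 p_B2).
Equating to 14.7 atm^-1 and solving on 0 < X < 1: X = 0.714.

X = 0.714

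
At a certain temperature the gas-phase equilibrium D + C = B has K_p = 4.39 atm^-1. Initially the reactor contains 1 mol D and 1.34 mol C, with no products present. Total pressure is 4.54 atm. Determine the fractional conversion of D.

X = 0.865

Let X = conversion of D (basis 1 mol D); extent of reaction ξ = X.
At extent ξ: n_D = 1 − X; n_C = 1.34 − X; n_B = X.
Total moles n_T = 2.34 − X.
Mole fractions y_i = n_i/n_T; K_p = p_B / (p_D p_C) with p_i = y_i·P.
This yields a degree-2 equation in X; solving on (0,1), X = 0.865.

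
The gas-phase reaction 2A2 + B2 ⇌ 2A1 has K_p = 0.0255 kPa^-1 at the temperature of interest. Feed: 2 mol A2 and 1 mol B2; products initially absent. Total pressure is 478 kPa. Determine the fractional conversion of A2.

X = 0.590

Basis: 2 mol A2 initially; let X = conversion of A2. Extent ξ = X.
Moles: n_A2 = 2 − 2X; n_B2 = 1 − X; n_A1 = 2X.
Total moles n_T = 3 − X.
Mole fractions y_i = n_i/n_T; K_p = p_A1^2 / (p_A2^2 p_B2) with p_i = y_i·P.
This yields a degree-3 equation in X; solving on (0,1), X = 0.590.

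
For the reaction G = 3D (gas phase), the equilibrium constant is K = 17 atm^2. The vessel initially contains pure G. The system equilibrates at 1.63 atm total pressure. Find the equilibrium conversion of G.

X = 0.729

Let X = conversion of G (basis 1 mol G); extent of reaction ξ = X.
At extent ξ: n_G = 1 − X; n_D = 3X.
Summing: n_T = 1 + 2X.
y_i = n_i/n_T, p_i = y_i·P. K = p_D^3 / (p_G).
Setting this equal to 17 atm^2 and taking the physical root (0 < X < 1) gives X = 0.729.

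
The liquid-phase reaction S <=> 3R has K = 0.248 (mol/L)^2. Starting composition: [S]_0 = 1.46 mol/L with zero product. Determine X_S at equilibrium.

Let X = conversion of S; extent ξ = 1.46·X mol/L.
Concentrations: [S] = 1.46 − 1.46X; [R] = 4.38X.
K = [R]^3 / ([S]).
Setting equal to 0.248 and solving for X on (0,1) gives X = 0.154.

X = 0.154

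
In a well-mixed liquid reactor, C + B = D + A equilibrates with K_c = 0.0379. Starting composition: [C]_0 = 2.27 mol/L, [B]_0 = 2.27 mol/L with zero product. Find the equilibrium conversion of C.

X = 0.163

Let X = conversion of C; extent ξ = 2.27·X mol/L.
Concentrations: [C] = 2.27 − 2.27X; [B] = 2.27 − 2.27X; [D] = 2.27X; [A] = 2.27X.
K_c = [D] [A] / ([C] [B]).
This equals 0.0379 at X = 0.163 (the root in 0 < X < 1).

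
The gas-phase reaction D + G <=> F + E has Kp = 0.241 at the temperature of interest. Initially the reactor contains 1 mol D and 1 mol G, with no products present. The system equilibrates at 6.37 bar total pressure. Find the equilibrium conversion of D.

X = 0.329

Basis: 1 mol D initially; let X = conversion of D. Extent ξ = X.
At extent ξ: n_D = 1 − X; n_G = 1 − X; n_F = X; n_E = X.
Since Δν = 0, n_T = 2 throughout.
Mole fractions y_i = n_i/n_T; Kp = p_F p_E / (p_D p_G) with p_i = y_i·P.
Setting this equal to 0.241 and taking the physical root (0 < X < 1) gives X = 0.329.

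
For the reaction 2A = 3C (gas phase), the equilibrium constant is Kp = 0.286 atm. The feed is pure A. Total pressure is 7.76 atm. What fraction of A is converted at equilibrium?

X = 0.198

Basis: 1 mol A initially; let X = conversion of A. Extent ξ = 0.5X.
Mole table: n_A = 1 − X; n_C = 1.5X.
n_T = Σnᵢ = 1 + 0.5X.
y_i = n_i/n_T, p_i = y_i·P. Kp = p_C^3 / (p_A^2).
Setting this equal to 0.286 atm and taking the physical root (0 < X < 1) gives X = 0.198.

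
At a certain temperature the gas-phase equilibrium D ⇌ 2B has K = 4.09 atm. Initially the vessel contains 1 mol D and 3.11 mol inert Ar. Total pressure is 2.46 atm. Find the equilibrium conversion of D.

X = 0.733

Let X = conversion of D (basis 1 mol D); extent of reaction ξ = X.
Species balance: n_D = 1 − X; n_B = 2X; n_I = 3.11 (inert).
Total moles n_T = 4.11 + X.
With p_i = (n_i/n_T)P, K = p_B^2 / (p_D).
Substituting and setting equal to 4.09 atm gives a polynomial in X; the root in (0,1) is X = 0.733.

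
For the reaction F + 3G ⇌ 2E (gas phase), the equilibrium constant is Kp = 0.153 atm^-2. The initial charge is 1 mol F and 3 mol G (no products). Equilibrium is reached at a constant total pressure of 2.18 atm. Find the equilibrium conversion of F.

X = 0.311

Let X = conversion of F (basis 1 mol F); extent of reaction ξ = X.
Species balance: n_F = 1 − X; n_G = 3 − 3X; n_E = 2X.
Summing: n_T = 4 − 2X.
Mole fractions y_i = n_i/n_T; Kp = p_E^2 / (p_F p_G^3) with p_i = y_i·P.
Substituting and setting equal to 0.153 atm^-2 gives a polynomial in X; the root in (0,1) is X = 0.311.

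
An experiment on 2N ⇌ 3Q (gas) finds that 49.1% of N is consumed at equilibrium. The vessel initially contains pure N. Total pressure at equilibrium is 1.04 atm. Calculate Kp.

Kp = 1.29 atm

Take 1 mol N as basis and let X be its fractional conversion, so ξ = 0.5X.
Species balance: n_N = 1 − X; n_Q = 1.5X.
Total moles n_T = 1 + 0.5X.
At X = 0.491: n_N = 0.509, n_Q = 0.736, n_T = 1.25.
p_i = (n_i/n_T)·P. Kp = p_Q^3 / (p_N^2) = 1.29 atm.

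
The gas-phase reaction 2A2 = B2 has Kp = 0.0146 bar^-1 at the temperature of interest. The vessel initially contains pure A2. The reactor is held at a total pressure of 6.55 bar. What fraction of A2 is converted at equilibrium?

Take 1 mol A2 as basis and let X be its fractional conversion, so ξ = 0.5X.
Species balance: n_A2 = 1 − X; n_B2 = 0.5X.
n_T = Σnᵢ = 1 − 0.5X.
y_i = n_i/n_T, p_i = y_i·P. Kp = p_B2 / (p_A2^2).
This yields a degree-2 equation in X; solving on (0,1), X = 0.150.

X = 0.150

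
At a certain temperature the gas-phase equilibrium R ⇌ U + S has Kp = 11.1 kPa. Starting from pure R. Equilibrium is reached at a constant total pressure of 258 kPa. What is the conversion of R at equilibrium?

X = 0.203

Take 1 mol R as basis and let X be its fractional conversion, so ξ = X.
Mole table: n_R = 1 − X; n_U = X; n_S = X.
Total moles n_T = 1 + X.
y_i = n_i/n_T, p_i = y_i·P. Kp = p_U p_S / (p_R).
This yields a degree-2 equation in X; solving on (0,1), X = 0.203.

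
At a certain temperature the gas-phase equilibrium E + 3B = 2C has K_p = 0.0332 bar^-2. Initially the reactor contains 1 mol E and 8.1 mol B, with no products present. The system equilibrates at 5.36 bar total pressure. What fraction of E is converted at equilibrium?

X = 0.609

Basis: 1 mol E initially; let X = conversion of E. Extent ξ = X.
Mole table: n_E = 1 − X; n_B = 8.1 − 3X; n_C = 2X.
Summing: n_T = 9.1 − 2X.
y_i = n_i/n_T, p_i = y_i·P. K_p = p_C^2 / (p_E p_B^3).
This yields a degree-4 equation in X; solving on (0,1), X = 0.609.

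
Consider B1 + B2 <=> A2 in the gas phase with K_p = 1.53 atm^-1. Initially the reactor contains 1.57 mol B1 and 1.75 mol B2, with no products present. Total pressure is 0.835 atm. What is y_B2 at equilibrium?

y_B2 = 0.432

Basis: 1.57 mol B1 initially; let X = conversion of B1. Extent ξ = 1.57X.
Mole table: n_B1 = 1.57 − 1.57X; n_B2 = 1.75 − 1.57X; n_A2 = 1.57X.
Total moles n_T = 3.32 − 1.57X.
Mole fractions y_i = n_i/n_T; K_p = p_A2 / (p_B1 p_B2) with p_i = y_i·P.
Setting this equal to 1.53 atm^-1 and taking the physical root (0 < X < 1) gives X = 0.355.
Then n_B2 = 1.19, n_T = 2.76, so y_B2 = 0.432.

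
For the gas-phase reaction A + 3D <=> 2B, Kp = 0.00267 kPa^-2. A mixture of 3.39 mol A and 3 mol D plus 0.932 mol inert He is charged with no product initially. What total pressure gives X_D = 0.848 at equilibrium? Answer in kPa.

Take 3 mol D as basis and let X be its fractional conversion, so ξ = X.
Species balance: n_A = 3.39 − X; n_D = 3 − 3X; n_B = 2X; n_I = 0.932 (inert).
n_T = Σnᵢ = 7.32 − 2X.
Kp = p_B^2 / (p_A p_D^3) with p_i = (n_i/n_T)·P.
At X = 0.848: the mole-fraction product g(X) = Π y_i^ν_i = 377.7. Since Kp = g(X)·P^{-2}, P = (g/Kp)^(1/2) = (377.7/0.00267)^(1/2) = 376 kPa.

P = 376 kPa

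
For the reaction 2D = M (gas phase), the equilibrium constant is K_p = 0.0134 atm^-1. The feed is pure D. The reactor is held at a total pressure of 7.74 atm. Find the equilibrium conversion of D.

X = 0.159

Let X = conversion of D (basis 1 mol D); extent of reaction ξ = 0.5X.
Moles: n_D = 1 − X; n_M = 0.5X.
n_T = Σnᵢ = 1 − 0.5X.
Mole fractions y_i = n_i/n_T; K_p = p_M / (p_D^2) with p_i = y_i·P.
Substituting and setting equal to 0.0134 atm^-1 gives a polynomial in X; the root in (0,1) is X = 0.159.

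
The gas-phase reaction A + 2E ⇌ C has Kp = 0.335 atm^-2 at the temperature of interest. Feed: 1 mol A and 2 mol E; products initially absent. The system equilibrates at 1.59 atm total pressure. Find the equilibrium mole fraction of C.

y_C = 0.093

Take 1 mol A as basis and let X be its fractional conversion, so ξ = X.
Species balance: n_A = 1 − X; n_E = 2 − 2X; n_C = X.
Summing: n_T = 3 − 2X.
Mole fractions y_i = n_i/n_T; Kp = p_C / (p_A p_E^2) with p_i = y_i·P.
This yields a degree-3 equation in X; solving on (0,1), X = 0.236.
Then n_C = 0.236, n_T = 2.53, so y_C = 0.093.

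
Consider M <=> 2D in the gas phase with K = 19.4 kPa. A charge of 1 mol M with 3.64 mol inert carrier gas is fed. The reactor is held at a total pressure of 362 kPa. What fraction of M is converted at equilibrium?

Take 1 mol M as basis and let X be its fractional conversion, so ξ = X.
At extent ξ: n_M = 1 − X; n_D = 2X; n_I = 3.64 (inert).
n_T = Σnᵢ = 4.64 + X.
With p_i = (n_i/n_T)P, K = p_D^2 / (p_M).
This yields a degree-2 equation in X; solving on (0,1), X = 0.225.

X = 0.225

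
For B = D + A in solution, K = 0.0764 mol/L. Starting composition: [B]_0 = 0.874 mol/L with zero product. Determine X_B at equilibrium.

Let X = conversion of B; extent ξ = 0.874·X mol/L.
Concentrations: [B] = 0.874 − 0.874X; [D] = 0.874X; [A] = 0.874X.
K = [D] [A] / ([B]).
Equating to 0.0764 mol/L: the physical root is X = 0.255.

X = 0.255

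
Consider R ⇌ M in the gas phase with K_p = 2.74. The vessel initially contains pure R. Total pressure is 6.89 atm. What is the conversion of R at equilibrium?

Basis: 1 mol R initially; let X = conversion of R. Extent ξ = X.
Moles: n_R = 1 − X; n_M = X.
Total moles n_T = 1 (Δν = 0, constant).
y_i = n_i/n_T, p_i = y_i·P. K_p = p_M / (p_R).
This yields a degree-1 equation in X; solving on (0,1), X = 0.733.

X = 0.733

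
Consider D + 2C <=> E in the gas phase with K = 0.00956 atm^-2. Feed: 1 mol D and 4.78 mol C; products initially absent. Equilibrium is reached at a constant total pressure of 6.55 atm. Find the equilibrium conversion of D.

Take 1 mol D as basis and let X be its fractional conversion, so ξ = X.
Moles: n_D = 1 − X; n_C = 4.78 − 2X; n_E = X.
n_T = Σnᵢ = 5.78 − 2X.
y_i = n_i/n_T, p_i = y_i·P. K = p_E / (p_D p_C^2).
Setting this equal to 0.00956 atm^-2 and taking the physical root (0 < X < 1) gives X = 0.213.

X = 0.213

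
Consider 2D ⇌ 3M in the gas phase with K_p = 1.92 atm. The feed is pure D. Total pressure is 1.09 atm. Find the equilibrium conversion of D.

X = 0.528

Basis: 1 mol D initially; let X = conversion of D. Extent ξ = 0.5X.
At extent ξ: n_D = 1 − X; n_M = 1.5X.
n_T = Σnᵢ = 1 + 0.5X.
Mole fractions y_i = n_i/n_T; K_p = p_M^3 / (p_D^2) with p_i = y_i·P.
Setting this equal to 1.92 atm and taking the physical root (0 < X < 1) gives X = 0.528.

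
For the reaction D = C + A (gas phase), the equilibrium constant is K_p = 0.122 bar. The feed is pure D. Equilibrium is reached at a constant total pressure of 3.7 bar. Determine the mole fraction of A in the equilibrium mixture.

Let X = conversion of D (basis 1 mol D); extent of reaction ξ = X.
Moles: n_D = 1 − X; n_C = X; n_A = X.
n_T = Σnᵢ = 1 + X.
With p_i = (n_i/n_T)P, K_p = p_C p_A / (p_D).
Equating to 0.122 bar and solving on 0 < X < 1: X = 0.179.
Then n_A = 0.179, n_T = 1.18, so y_A = 0.152.

y_A = 0.152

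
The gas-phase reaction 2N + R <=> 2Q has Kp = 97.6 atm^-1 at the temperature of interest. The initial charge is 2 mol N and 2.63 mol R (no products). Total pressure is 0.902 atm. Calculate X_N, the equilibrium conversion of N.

Basis: 2 mol N initially; let X = conversion of N. Extent ξ = X.
Species balance: n_N = 2 − 2X; n_R = 2.63 − X; n_Q = 2X.
Total moles n_T = 4.63 − X.
With p_i = (n_i/n_T)P, Kp = p_Q^2 / (p_N^2 p_R).
Substituting and setting equal to 97.6 atm^-1 gives a polynomial in X; the root in (0,1) is X = 0.865.

X = 0.865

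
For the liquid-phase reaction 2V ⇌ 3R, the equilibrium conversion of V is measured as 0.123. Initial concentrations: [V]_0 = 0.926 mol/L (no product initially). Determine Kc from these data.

Kc = 0.00756 mol/L

Let X = conversion of V.
Concentrations: [V] = 0.926 − 0.926X; [R] = 1.39X.
At X = 0.123: [V] = 0.812, [R] = 0.171.
Kc = [R]^3 / ([V]^2) = 0.00756 mol/L.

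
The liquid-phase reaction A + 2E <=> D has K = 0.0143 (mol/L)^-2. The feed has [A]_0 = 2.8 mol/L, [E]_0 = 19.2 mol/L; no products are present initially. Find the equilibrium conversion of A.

X = 0.761

Let X = conversion of A; extent ξ = 2.8·X mol/L.
Concentrations: [A] = 2.8 − 2.8X; [E] = 19.2 − 5.6X; [D] = 2.8X.
K = [D] / ([A] [E]^2).
Setting equal to 0.0143 and solving for X on (0,1) gives X = 0.761.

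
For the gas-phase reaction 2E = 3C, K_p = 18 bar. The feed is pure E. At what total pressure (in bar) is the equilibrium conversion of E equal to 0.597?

Basis: 1 mol E initially; let X = conversion of E. Extent ξ = 0.5X.
Moles: n_E = 1 − X; n_C = 1.5X.
n_T = Σnᵢ = 1 + 0.5X.
K_p = p_C^3 / (p_E^2) with p_i = (n_i/n_T)·P.
At X = 0.597: the mole-fraction product g(X) = Π y_i^ν_i = 3.405. Since K_p = g(X)·P^{1}, P = (K_p/g)^(1/1) = (18/3.405)^(1/1) = 5.29 bar.

P = 5.29 bar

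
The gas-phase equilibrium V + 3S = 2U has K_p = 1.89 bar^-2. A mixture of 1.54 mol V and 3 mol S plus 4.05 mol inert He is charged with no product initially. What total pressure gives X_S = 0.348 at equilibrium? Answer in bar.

P = 1.34 bar

Take 3 mol S as basis and let X be its fractional conversion, so ξ = X.
Moles: n_V = 1.54 − X; n_S = 3 − 3X; n_U = 2X; n_I = 4.05 (inert).
Total moles n_T = 8.59 − 2X.
K_p = p_U^2 / (p_V p_S^3) with p_i = (n_i/n_T)·P.
At X = 0.348: the mole-fraction product g(X) = Π y_i^ν_i = 3.384. Since K_p = g(X)·P^{-2}, P = (g/K_p)^(1/2) = (3.384/1.89)^(1/2) = 1.34 bar.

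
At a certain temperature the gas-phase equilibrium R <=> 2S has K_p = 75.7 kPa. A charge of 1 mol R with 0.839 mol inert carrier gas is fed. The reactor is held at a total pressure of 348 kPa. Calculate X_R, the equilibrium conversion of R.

X = 0.287

Take 1 mol R as basis and let X be its fractional conversion, so ξ = X.
At extent ξ: n_R = 1 − X; n_S = 2X; n_I = 0.839 (inert).
n_T = Σnᵢ = 1.84 + X.
y_i = n_i/n_T, p_i = y_i·P. K_p = p_S^2 / (p_R).
Equating to 75.7 kPa and solving on 0 < X < 1: X = 0.287.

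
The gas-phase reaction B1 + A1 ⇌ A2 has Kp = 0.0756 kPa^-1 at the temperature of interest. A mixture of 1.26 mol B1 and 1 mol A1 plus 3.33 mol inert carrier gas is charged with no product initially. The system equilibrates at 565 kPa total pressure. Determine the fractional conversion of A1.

Basis: 1 mol A1 initially; let X = conversion of A1. Extent ξ = X.
Species balance: n_B1 = 1.26 − X; n_A1 = 1 − X; n_A2 = X; n_I = 3.33 (inert).
Total moles n_T = 5.59 − X.
With p_i = (n_i/n_T)P, Kp = p_A2 / (p_B1 p_A1).
This yields a degree-2 equation in X; solving on (0,1), X = 0.803.

X = 0.803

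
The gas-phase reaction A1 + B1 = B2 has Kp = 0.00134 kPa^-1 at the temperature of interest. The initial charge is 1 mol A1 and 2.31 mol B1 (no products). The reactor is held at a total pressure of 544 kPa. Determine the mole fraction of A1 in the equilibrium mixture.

Basis: 1 mol A1 initially; let X = conversion of A1. Extent ξ = X.
Mole table: n_A1 = 1 − X; n_B1 = 2.31 − X; n_B2 = X.
n_T = Σnᵢ = 3.31 − X.
With p_i = (n_i/n_T)P, Kp = p_B2 / (p_A1 p_B1).
Setting this equal to 0.00134 kPa^-1 and taking the physical root (0 < X < 1) gives X = 0.326.
Then n_A1 = 0.674, n_T = 2.98, so y_A1 = 0.226.

y_A1 = 0.226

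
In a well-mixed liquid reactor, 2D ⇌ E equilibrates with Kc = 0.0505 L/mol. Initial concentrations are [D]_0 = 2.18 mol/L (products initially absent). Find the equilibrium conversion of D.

X = 0.157

Let X = conversion of D; extent ξ = 2.18X/2 mol/L.
Concentrations: [D] = 2.18 − 2.18X; [E] = 1.09X.
Kc = [E] / ([D]^2).
Solving Kc = 0.0505 for X ∈ (0,1): X = 0.157.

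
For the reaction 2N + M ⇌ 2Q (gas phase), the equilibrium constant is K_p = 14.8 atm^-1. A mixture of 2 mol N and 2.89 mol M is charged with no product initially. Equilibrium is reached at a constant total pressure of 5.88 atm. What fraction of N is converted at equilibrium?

Basis: 2 mol N initially; let X = conversion of N. Extent ξ = X.
At extent ξ: n_N = 2 − 2X; n_M = 2.89 − X; n_Q = 2X.
n_T = Σnᵢ = 4.89 − X.
y_i = n_i/n_T, p_i = y_i·P. K_p = p_Q^2 / (p_N^2 p_M).
Setting this equal to 14.8 atm^-1 and taking the physical root (0 < X < 1) gives X = 0.869.

X = 0.869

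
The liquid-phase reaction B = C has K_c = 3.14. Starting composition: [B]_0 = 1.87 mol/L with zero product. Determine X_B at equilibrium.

Let X = conversion of B; extent ξ = 1.87·X mol/L.
Concentrations: [B] = 1.87 − 1.87X; [C] = 1.87X.
K_c = [C] / ([B]).
This equals 3.14 at X = 0.758 (the root in 0 < X < 1).

X = 0.758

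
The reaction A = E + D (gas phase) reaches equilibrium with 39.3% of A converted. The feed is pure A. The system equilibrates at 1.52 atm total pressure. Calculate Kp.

Basis: 1 mol A initially; let X = conversion of A. Extent ξ = X.
Moles: n_A = 1 − X; n_E = X; n_D = X.
n_T = Σnᵢ = 1 + X.
At X = 0.393: n_A = 0.607, n_E = 0.393, n_D = 0.393, n_T = 1.39.
p_i = (n_i/n_T)·P. Kp = p_E p_D / (p_A) = 0.278 atm.

Kp = 0.278 atm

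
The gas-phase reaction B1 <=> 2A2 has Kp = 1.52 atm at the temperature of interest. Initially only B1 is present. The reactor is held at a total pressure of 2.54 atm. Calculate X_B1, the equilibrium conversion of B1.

Let X = conversion of B1 (basis 1 mol B1); extent of reaction ξ = X.
At extent ξ: n_B1 = 1 − X; n_A2 = 2X.
Summing: n_T = 1 + X.
Mole fractions y_i = n_i/n_T; Kp = p_A2^2 / (p_B1) with p_i = y_i·P.
This yields a degree-2 equation in X; solving on (0,1), X = 0.361.

X = 0.361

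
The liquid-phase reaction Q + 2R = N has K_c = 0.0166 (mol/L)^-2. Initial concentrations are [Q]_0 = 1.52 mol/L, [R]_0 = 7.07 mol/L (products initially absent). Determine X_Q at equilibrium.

Let X = conversion of Q; extent ξ = 1.52·X mol/L.
Concentrations: [Q] = 1.52 − 1.52X; [R] = 7.07 − 3.04X; [N] = 1.52X.
K_c = [N] / ([Q] [R]^2).
Solving K_c = 0.0166 for X ∈ (0,1): X = 0.370.

X = 0.370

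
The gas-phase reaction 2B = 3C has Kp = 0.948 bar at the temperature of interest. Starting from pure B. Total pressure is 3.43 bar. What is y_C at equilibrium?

Basis: 1 mol B initially; let X = conversion of B. Extent ξ = 0.5X.
Mole table: n_B = 1 − X; n_C = 1.5X.
Summing: n_T = 1 + 0.5X.
Mole fractions y_i = n_i/n_T; Kp = p_C^3 / (p_B^2) with p_i = y_i·P.
Substituting and setting equal to 0.948 bar gives a polynomial in X; the root in (0,1) is X = 0.345.
Then n_C = 0.518, n_T = 1.17, so y_C = 0.442.

y_C = 0.442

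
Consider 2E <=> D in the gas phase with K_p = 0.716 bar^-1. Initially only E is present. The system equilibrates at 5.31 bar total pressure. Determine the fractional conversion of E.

X = 0.752

Take 1 mol E as basis and let X be its fractional conversion, so ξ = 0.5X.
At extent ξ: n_E = 1 − X; n_D = 0.5X.
n_T = Σnᵢ = 1 − 0.5X.
Mole fractions y_i = n_i/n_T; K_p = p_D / (p_E^2) with p_i = y_i·P.
Substituting and setting equal to 0.716 bar^-1 gives a polynomial in X; the root in (0,1) is X = 0.752.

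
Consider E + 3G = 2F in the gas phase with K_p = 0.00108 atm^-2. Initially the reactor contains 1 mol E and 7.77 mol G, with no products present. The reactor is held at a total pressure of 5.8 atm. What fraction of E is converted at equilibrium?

X = 0.196

Take 1 mol E as basis and let X be its fractional conversion, so ξ = X.
At extent ξ: n_E = 1 − X; n_G = 7.77 − 3X; n_F = 2X.
Total moles n_T = 8.77 − 2X.
y_i = n_i/n_T, p_i = y_i·P. K_p = p_F^2 / (p_E p_G^3).
Setting this equal to 0.00108 atm^-2 and taking the physical root (0 < X < 1) gives X = 0.196.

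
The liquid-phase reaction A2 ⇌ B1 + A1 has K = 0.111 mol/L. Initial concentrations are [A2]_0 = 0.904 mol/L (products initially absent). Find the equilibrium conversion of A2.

Let X = conversion of A2; extent ξ = 0.904·X mol/L.
Concentrations: [A2] = 0.904 − 0.904X; [B1] = 0.904X; [A1] = 0.904X.
K = [B1] [A1] / ([A2]).
Solving K = 0.111 for X ∈ (0,1): X = 0.294.

X = 0.294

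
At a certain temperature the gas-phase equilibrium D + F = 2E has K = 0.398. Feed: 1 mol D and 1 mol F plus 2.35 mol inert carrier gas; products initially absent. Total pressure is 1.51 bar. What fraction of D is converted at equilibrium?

Let X = conversion of D (basis 1 mol D); extent of reaction ξ = X.
Moles: n_D = 1 − X; n_F = 1 − X; n_E = 2X; n_I = 2.35 (inert).
n_T stays at 4.35 (no change in mole number).
With p_i = (n_i/n_T)P, K = p_E^2 / (p_D p_F).
Setting this equal to 0.398 and taking the physical root (0 < X < 1) gives X = 0.240.

X = 0.240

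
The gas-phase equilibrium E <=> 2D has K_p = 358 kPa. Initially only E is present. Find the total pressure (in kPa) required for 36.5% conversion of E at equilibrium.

Take 1 mol E as basis and let X be its fractional conversion, so ξ = X.
Mole table: n_E = 1 − X; n_D = 2X.
Summing: n_T = 1 + X.
K_p = p_D^2 / (p_E) with p_i = (n_i/n_T)·P.
At X = 0.365: the mole-fraction product g(X) = Π y_i^ν_i = 0.6148. Since K_p = g(X)·P^{1}, P = (K_p/g)^(1/1) = (358/0.6148)^(1/1) = 582 kPa.

P = 582 kPa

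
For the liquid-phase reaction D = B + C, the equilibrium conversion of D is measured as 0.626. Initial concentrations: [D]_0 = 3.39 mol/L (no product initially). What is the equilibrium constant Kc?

Kc = 3.55 mol/L

Let X = conversion of D.
Concentrations: [D] = 3.39 − 3.39X; [B] = 3.39X; [C] = 3.39X.
At X = 0.626: [D] = 1.27, [B] = 2.12, [C] = 2.12.
Kc = [B] [C] / ([D]) = 3.55 mol/L.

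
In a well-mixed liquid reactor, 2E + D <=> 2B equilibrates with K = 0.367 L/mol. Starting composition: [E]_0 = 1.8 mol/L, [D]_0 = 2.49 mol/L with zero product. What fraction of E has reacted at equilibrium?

X = 0.466

Let X = conversion of E; extent ξ = 1.8X/2 mol/L.
Concentrations: [E] = 1.8 − 1.8X; [D] = 2.49 − 0.9X; [B] = 1.8X.
K = [B]^2 / ([E]^2 [D]).
Solving K = 0.367 for X ∈ (0,1): X = 0.466.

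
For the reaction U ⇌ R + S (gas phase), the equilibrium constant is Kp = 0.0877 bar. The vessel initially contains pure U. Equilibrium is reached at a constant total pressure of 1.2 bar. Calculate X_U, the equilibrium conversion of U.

Let X = conversion of U (basis 1 mol U); extent of reaction ξ = X.
Mole table: n_U = 1 − X; n_R = X; n_S = X.
Summing: n_T = 1 + X.
With p_i = (n_i/n_T)P, Kp = p_R p_S / (p_U).
Equating to 0.0877 bar and solving on 0 < X < 1: X = 0.261.

X = 0.261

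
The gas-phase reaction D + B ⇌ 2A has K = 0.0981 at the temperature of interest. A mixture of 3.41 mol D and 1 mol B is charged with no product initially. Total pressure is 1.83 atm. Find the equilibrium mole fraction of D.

Let X = conversion of B (basis 1 mol B); extent of reaction ξ = X.
Species balance: n_D = 3.41 − X; n_B = 1 − X; n_A = 2X.
Total moles n_T = 4.41 (Δν = 0, constant).
y_i = n_i/n_T, p_i = y_i·P. K = p_A^2 / (p_D p_B).
This yields a degree-2 equation in X; solving on (0,1), X = 0.243.
Then n_D = 3.17, n_T = 4.41, so y_D = 0.718.

y_D = 0.718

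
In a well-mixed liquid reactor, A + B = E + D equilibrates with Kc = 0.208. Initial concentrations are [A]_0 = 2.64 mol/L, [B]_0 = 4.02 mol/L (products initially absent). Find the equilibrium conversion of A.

Let X = conversion of A; extent ξ = 2.64·X mol/L.
Concentrations: [A] = 2.64 − 2.64X; [B] = 4.02 − 2.64X; [E] = 2.64X; [D] = 2.64X.
Kc = [E] [D] / ([A] [B]).
Equating to 0.208: the physical root is X = 0.383.

X = 0.383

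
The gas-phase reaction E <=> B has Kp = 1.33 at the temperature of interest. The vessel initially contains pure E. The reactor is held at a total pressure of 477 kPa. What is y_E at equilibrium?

Let X = conversion of E (basis 1 mol E); extent of reaction ξ = X.
Moles: n_E = 1 − X; n_B = X.
Total moles n_T = 1 (Δν = 0, constant).
y_i = n_i/n_T, p_i = y_i·P. Kp = p_B / (p_E).
Setting this equal to 1.33 and taking the physical root (0 < X < 1) gives X = 0.571.
Then n_E = 0.429, n_T = 1, so y_E = 0.429.

y_E = 0.429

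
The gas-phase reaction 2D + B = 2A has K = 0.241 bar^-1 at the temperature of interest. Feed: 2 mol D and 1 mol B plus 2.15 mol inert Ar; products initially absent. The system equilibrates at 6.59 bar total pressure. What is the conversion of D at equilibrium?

Take 2 mol D as basis and let X be its fractional conversion, so ξ = X.
Species balance: n_D = 2 − 2X; n_B = 1 − X; n_A = 2X; n_I = 2.15 (inert).
Total moles n_T = 5.15 − X.
With p_i = (n_i/n_T)P, K = p_A^2 / (p_D^2 p_B).
Equating to 0.241 bar^-1 and solving on 0 < X < 1: X = 0.321.

X = 0.321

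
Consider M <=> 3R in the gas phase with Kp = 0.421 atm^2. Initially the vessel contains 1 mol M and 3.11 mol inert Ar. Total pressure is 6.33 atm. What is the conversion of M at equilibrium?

Basis: 1 mol M initially; let X = conversion of M. Extent ξ = X.
Moles: n_M = 1 − X; n_R = 3X; n_I = 3.11 (inert).
n_T = Σnᵢ = 4.11 + 2X.
With p_i = (n_i/n_T)P, Kp = p_R^3 / (p_M).
Substituting and setting equal to 0.421 atm^2 gives a polynomial in X; the root in (0,1) is X = 0.185.

X = 0.185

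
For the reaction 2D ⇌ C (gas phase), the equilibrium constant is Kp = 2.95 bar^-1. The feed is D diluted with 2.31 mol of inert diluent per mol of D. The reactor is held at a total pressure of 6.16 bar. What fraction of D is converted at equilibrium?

X = 0.753

Take 1 mol D as basis and let X be its fractional conversion, so ξ = 0.5X.
Species balance: n_D = 1 − X; n_C = 0.5X; n_I = 2.31 (inert).
Total moles n_T = 3.31 − 0.5X.
y_i = n_i/n_T, p_i = y_i·P. Kp = p_C / (p_D^2).
Setting this equal to 2.95 bar^-1 and taking the physical root (0 < X < 1) gives X = 0.753.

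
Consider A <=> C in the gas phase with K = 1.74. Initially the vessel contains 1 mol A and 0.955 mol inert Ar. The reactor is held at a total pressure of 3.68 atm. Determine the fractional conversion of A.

Take 1 mol A as basis and let X be its fractional conversion, so ξ = X.
Mole table: n_A = 1 − X; n_C = X; n_I = 0.955 (inert).
Since Δν = 0, n_T = 1.96 throughout.
y_i = n_i/n_T, p_i = y_i·P. K = p_C / (p_A).
Substituting and setting equal to 1.74 gives a polynomial in X; the root in (0,1) is X = 0.635.

X = 0.635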